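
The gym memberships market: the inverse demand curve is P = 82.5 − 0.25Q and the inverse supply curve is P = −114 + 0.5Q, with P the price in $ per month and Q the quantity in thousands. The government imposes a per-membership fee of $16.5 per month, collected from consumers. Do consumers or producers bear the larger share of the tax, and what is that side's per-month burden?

Inverting to Q(P) form: Qd = 330 − 4P; Qs = 2P + 228.
Before the tax: set 330 − 4P = 2P + 228 → P* = $17, Q* = 262.
With the tax collected from consumers, demand (in seller-price terms) shifts: Qd = 330 − 4(P + 16.5).
New equilibrium: consumers pay $22.5, producers receive $6, Q = 240. (Wedge: Pb − Ps = 16.5.)
Per-month burden: consumers $5.5, producers $11.
Producers take the larger share because supply is less price-elastic here (demand slope 4 vs supply slope 2).
The less price-elastic side of the market bears the larger share of a per-unit tax.

Producers bear the larger share: $11 per month.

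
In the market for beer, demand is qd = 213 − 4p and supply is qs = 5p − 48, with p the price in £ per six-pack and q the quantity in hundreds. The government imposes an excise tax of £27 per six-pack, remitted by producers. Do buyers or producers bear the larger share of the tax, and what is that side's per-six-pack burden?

Buyers bear the larger share: £15 per six-pack.

Without the tax, 213 − 4p = 5p − 48 gives 9p = 261, so p* = £29 and q* = 97.
With the tax collected from producers, supply shifts: qs = 5(p − 27) − 48.
Solving gives q = 37 with buyers paying £44 and producers receiving £17 (the £27 wedge).
Per-six-pack burden: buyers £15, producers £12.
Buyers take the larger share because demand is less price-elastic here (demand slope 4 vs supply slope 5).
The less price-elastic side of the market bears the larger share of a per-unit tax.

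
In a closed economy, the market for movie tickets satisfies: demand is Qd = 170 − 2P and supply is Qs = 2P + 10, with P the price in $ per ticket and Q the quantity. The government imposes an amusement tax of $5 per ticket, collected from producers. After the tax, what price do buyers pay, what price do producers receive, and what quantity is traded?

Buyers pay $42.5; producers receive $37.5; quantity = 85.

Before the tax: set 170 − 2P = 2P + 10 → P* = $40, Q* = 90.
With the tax collected from producers, supply shifts: Qs = 2(P − 5) + 10.
Solving gives Q = 85 with buyers paying $42.5 and producers receiving $37.5 (the $5 wedge).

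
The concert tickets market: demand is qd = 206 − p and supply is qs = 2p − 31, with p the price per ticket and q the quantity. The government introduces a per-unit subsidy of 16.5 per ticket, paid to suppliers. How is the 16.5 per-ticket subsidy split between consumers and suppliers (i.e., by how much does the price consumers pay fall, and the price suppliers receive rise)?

Consumers gain 11 per ticket; suppliers gain 5.5 per ticket.

Before the subsidy: set 206 − p = 2p − 31 → p* = 79, q* = 127.
With a per-unit subsidy paid to suppliers, each receives p + 16.5 per unit sold, so supply becomes qs = 2(p + 16.5) − 31.
New equilibrium: consumers pay 68, suppliers receive 84.5, q = 138. (Wedge: pb − ps = −16.5.)
Gain to consumers: 11; to suppliers: 5.5. (They sum to 16.5.)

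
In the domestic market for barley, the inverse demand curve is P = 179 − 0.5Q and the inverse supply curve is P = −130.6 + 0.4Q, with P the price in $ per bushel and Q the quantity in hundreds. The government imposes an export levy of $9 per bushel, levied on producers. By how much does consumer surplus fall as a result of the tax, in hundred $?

Rewrite in direct form: Qd = 358 − 2P and Qs = 2.5P + 326.5.
Without the tax, 358 − 2P = 2.5P + 326.5 gives 4.5P = 31.5, so P* = $7 and Q* = 344.
With the tax collected from producers, supply shifts: Qs = 2.5(P − 9) + 326.5.
Solving gives Q = 334 with consumers paying $12 and producers receiving $3 (the $9 wedge).
ΔCS is the trapezoid between Q = 334 and Q = 344 of height $5: ½ · (344 + 334) · 5 = $1695.

Consumer surplus falls by $1695 hundred.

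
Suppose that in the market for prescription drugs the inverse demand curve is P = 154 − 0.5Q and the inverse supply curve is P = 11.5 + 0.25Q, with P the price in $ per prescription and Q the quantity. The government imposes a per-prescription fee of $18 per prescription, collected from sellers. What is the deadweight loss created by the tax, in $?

Inverting to Q(P) form: Qd = 308 − 2P; Qs = 4P − 46.
Without the tax, 308 − 2P = 4P − 46 gives 6P = 354, so P* = $59 and Q* = 190.
With the tax collected from sellers, supply shifts: Qs = 4(P − 18) − 46.
Solving gives Q = 166 with buyers paying $71 and sellers receiving $53 (the $18 wedge).
Quantity falls by |ΔQ| = |190 − 166| = 24.
DWL = ½ · t · |ΔQ| = ½ · 18 · 24 = $216.

Deadweight loss = $216.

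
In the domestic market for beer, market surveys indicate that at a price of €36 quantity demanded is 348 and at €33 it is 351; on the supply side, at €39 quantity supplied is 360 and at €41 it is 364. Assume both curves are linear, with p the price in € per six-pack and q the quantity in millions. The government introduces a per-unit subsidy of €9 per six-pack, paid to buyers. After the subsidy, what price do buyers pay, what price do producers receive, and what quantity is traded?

Buyers pay €28; producers receive €37; quantity = 356.

Demand slope: (351 − 348)/(33 − 36) = -1, so qd = 384 − p.
Supply slope: (364 − 360)/(41 − 39) = 2, so qs = 2p + 282.
Without the subsidy, 384 − p = 2p + 282 gives 3p = 102, so p* = €34 and q* = 350.
With a per-unit subsidy paid to buyers, each effectively pays p − 9, so demand becomes qd = 384 − (p − 9).
Solving gives q = 356 with buyers paying €28 and producers receiving €37 (the €9 wedge).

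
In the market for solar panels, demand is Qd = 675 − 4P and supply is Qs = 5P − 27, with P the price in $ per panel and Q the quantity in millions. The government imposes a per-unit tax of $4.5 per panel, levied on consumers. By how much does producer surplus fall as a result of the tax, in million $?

Producer surplus falls by $716 million.

Before the tax: set 675 − 4P = 5P − 27 → P* = $78, Q* = 363.
With the tax collected from consumers, demand (in seller-price terms) shifts: Qd = 675 − 4(P + 4.5).
Solving gives Q = 353 with consumers paying $80.5 and producers receiving $76 (the $4.5 wedge).
ΔPS is the trapezoid between Q = 353 and Q = 363 of height $2: ½ · (363 + 353) · 2 = $716.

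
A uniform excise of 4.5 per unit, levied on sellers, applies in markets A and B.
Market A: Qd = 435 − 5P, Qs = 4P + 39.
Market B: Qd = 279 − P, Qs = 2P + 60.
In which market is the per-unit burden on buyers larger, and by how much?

Market B, by 1.

Market A: pre-tax P* = 44, Q* = 215; post-tax Q = 205; per-unit burden on buyers = 2.
Market B: pre-tax P* = 73, Q* = 206; post-tax Q = 203; per-unit burden on buyers = 3.
Difference: 2 vs 3 → market B is larger by 1.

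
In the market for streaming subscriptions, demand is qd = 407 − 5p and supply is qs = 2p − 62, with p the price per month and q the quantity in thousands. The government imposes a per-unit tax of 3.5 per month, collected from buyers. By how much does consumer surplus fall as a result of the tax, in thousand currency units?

Consumer surplus falls by 69.5 thousand.

Without the tax, 407 − 5p = 2p − 62 gives 7p = 469, so p* = 67 and q* = 72.
With the tax collected from buyers, demand (in seller-price terms) shifts: qd = 407 − 5(p + 3.5).
New equilibrium: buyers pay 68, suppliers receive 64.5, q = 67. (Wedge: pb − ps = 3.5.)
ΔCS is the trapezoid between Q = 67 and Q = 72 of height 1: ½ · (72 + 67) · 1 = 69.5.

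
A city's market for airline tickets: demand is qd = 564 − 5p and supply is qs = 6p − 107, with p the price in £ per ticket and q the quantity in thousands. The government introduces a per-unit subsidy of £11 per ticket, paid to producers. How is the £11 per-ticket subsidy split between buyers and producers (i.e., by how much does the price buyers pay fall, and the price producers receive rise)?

Buyers gain £6 per ticket; producers gain £5 per ticket.

Before the subsidy: set 564 − 5p = 6p − 107 → p* = £61, q* = 259.
With a per-unit subsidy paid to producers, each receives p + 11 per unit sold, so supply becomes qs = 6(p + 11) − 107.
Solving gives q = 289 with buyers paying £55 and producers receiving £66 (the £11 wedge).
Gain to buyers: £6; to producers: £5. (They sum to £11.)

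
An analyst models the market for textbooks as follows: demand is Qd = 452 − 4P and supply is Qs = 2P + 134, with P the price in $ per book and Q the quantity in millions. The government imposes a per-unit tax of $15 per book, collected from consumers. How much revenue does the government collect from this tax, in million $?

Tax revenue = $3300 million.

Before the tax: set 452 − 4P = 2P + 134 → P* = $53, Q* = 240.
With the tax collected from consumers, demand (in seller-price terms) shifts: Qd = 452 − 4(P + 15).
New equilibrium: consumers pay $58, producers receive $43, Q = 220. (Wedge: Pb − Ps = 15.)
Revenue = t · Q = 15 · 220 = $3300.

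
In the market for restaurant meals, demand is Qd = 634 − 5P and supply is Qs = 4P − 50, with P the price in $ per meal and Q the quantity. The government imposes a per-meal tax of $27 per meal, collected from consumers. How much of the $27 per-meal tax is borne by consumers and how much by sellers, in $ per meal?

Consumers bear $12 per meal; sellers bear $15 per meal.

Before the tax: set 634 − 5P = 4P − 50 → P* = $76, Q* = 254.
With the tax collected from consumers, demand (in seller-price terms) shifts: Qd = 634 − 5(P + 27).
Solving gives Q = 194 with consumers paying $88 and sellers receiving $61 (the $27 wedge).
Burden on consumers: $12; on sellers: $15. (They sum to $27.)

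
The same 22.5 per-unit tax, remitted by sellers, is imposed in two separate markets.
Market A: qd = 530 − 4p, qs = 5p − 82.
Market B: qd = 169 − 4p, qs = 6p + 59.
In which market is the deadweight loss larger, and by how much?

Market A: pre-tax p* = 68, q* = 258; post-tax q = 208; deadweight loss = 562.5.
Market B: pre-tax p* = 11, q* = 125; post-tax q = 71; deadweight loss = 607.5.
Difference: 562.5 vs 607.5 → market B is larger by 45.

Market B, by 45.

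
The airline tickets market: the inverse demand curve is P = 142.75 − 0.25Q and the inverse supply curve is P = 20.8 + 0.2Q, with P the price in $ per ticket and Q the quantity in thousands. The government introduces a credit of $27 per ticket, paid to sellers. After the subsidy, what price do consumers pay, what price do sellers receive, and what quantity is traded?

Consumers pay $60; sellers receive $87; quantity = 331.

Rewrite in direct form: Qd = 571 − 4P and Qs = 5P − 104.
Before the subsidy: set 571 − 4P = 5P − 104 → P* = $75, Q* = 271.
With a per-unit subsidy paid to sellers, each receives P + 27 per unit sold, so supply becomes Qs = 5(P + 27) − 104.
New equilibrium: consumers pay $60, sellers receive $87, Q = 331. (Wedge: Pb − Ps = −27.)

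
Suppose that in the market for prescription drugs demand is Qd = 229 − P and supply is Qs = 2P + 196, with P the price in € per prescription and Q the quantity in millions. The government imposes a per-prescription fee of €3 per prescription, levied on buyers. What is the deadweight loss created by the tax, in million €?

Without the tax, 229 − P = 2P + 196 gives 3P = 33, so P* = €11 and Q* = 218.
With the tax collected from buyers, demand (in seller-price terms) shifts: Qd = 229 − (P + 3).
Solving gives Q = 216 with buyers paying €13 and sellers receiving €10 (the €3 wedge).
Quantity falls by |ΔQ| = |218 − 216| = 2.
DWL = ½ · t · |ΔQ| = ½ · 3 · 2 = €3.

Deadweight loss = €3 million.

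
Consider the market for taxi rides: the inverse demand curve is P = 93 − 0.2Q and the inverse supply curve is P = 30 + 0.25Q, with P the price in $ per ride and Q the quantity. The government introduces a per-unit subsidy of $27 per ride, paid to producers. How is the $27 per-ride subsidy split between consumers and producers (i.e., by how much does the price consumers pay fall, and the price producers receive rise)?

Consumers gain $12 per ride; producers gain $15 per ride.

Rewrite in direct form: Qd = 465 − 5P and Qs = 4P − 120.
Before the subsidy: set 465 − 5P = 4P − 120 → P* = $65, Q* = 140.
With a per-unit subsidy paid to producers, each receives P + 27 per unit sold, so supply becomes Qs = 4(P + 27) − 120.
Solving gives Q = 200 with consumers paying $53 and producers receiving $80 (the $27 wedge).
Gain to consumers: $12; to producers: $15. (They sum to $27.)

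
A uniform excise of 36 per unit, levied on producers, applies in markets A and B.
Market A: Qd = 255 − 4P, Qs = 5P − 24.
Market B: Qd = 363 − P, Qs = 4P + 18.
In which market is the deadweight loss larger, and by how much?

Market A: pre-tax P* = 31, Q* = 131; post-tax Q = 51; deadweight loss = 1440.
Market B: pre-tax P* = 69, Q* = 294; post-tax Q = 265.2; deadweight loss = 518.4.
Difference: 1440 vs 518.4 → market A is larger by 921.6.

Market A, by 921.6.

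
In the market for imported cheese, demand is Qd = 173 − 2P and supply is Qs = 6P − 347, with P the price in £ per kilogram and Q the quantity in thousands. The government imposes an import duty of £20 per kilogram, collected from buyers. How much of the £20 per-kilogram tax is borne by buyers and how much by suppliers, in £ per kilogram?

Without the tax, 173 − 2P = 6P − 347 gives 8P = 520, so P* = £65 and Q* = 43.
With the tax collected from buyers, demand (in seller-price terms) shifts: Qd = 173 − 2(P + 20).
New equilibrium: buyers pay £80, suppliers receive £60, Q = 13. (Wedge: Pb − Ps = 20.)
Burden on buyers: £15; on suppliers: £5. (They sum to £20.)
The less price-elastic side of the market bears the larger share of a per-unit tax.

Buyers bear £15 per kilogram; suppliers bear £5 per kilogram.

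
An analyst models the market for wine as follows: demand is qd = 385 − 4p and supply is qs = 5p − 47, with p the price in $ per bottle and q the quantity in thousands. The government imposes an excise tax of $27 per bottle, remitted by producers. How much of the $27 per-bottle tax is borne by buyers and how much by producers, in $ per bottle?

Buyers bear $15 per bottle; producers bear $12 per bottle.

Without the tax, 385 − 4p = 5p − 47 gives 9p = 432, so p* = $48 and q* = 193.
With the tax collected from producers, supply shifts: qs = 5(p − 27) − 47.
Solving gives q = 133 with buyers paying $63 and producers receiving $36 (the $27 wedge).
Burden on buyers: $15; on producers: $12. (They sum to $27.)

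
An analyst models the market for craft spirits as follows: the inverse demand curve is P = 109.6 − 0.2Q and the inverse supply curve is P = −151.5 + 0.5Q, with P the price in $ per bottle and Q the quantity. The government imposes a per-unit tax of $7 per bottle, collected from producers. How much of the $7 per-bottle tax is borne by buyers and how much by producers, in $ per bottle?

Rewrite in direct form: Qd = 548 − 5P and Qs = 2P + 303.
Without the tax, 548 − 5P = 2P + 303 gives 7P = 245, so P* = $35 and Q* = 373.
With the tax collected from producers, supply shifts: Qs = 2(P − 7) + 303.
New equilibrium: buyers pay $37, producers receive $30, Q = 363. (Wedge: Pb − Ps = 7.)
Burden on buyers: $2; on producers: $5. (They sum to $7.)

Buyers bear $2 per bottle; producers bear $5 per bottle.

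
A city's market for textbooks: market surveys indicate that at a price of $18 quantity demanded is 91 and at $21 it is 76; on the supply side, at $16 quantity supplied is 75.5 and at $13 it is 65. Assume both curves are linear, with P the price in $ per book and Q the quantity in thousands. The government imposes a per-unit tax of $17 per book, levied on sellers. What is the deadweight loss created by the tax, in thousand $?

Deadweight loss = $297.5 thousand.

Demand slope: (76 − 91)/(21 − 18) = -5, so Qd = 181 − 5P.
Supply slope: (65 − 75.5)/(13 − 16) = 3.5, so Qs = 3.5P + 19.5.
Without the tax, 181 − 5P = 3.5P + 19.5 gives 8.5P = 161.5, so P* = $19 and Q* = 86.
With the tax collected from sellers, supply shifts: Qs = 3.5(P − 17) + 19.5.
Solving gives Q = 51 with buyers paying $26 and sellers receiving $9 (the $17 wedge).
Quantity falls by |ΔQ| = |86 − 51| = 35.
DWL = ½ · t · |ΔQ| = ½ · 17 · 35 = $297.5.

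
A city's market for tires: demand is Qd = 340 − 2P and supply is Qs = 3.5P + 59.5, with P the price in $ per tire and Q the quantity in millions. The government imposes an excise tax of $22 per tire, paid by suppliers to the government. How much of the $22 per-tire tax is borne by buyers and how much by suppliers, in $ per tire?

Buyers bear $14 per tire; suppliers bear $8 per tire.

Without the tax, 340 − 2P = 3.5P + 59.5 gives 5.5P = 280.5, so P* = $51 and Q* = 238.
With the tax collected from suppliers, supply shifts: Qs = 3.5(P − 22) + 59.5.
Solving gives Q = 210 with buyers paying $65 and suppliers receiving $43 (the $22 wedge).
Burden on buyers: $14; on suppliers: $8. (They sum to $22.)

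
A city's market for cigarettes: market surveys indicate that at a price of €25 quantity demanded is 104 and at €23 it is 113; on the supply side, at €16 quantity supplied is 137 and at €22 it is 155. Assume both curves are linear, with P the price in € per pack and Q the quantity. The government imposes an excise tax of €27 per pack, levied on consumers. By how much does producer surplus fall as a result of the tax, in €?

Producer surplus falls by €1874.34.

Demand slope: (113 − 104)/(23 − 25) = -4.5, so Qd = 216.5 − 4.5P.
Supply slope: (155 − 137)/(22 − 16) = 3, so Qs = 3P + 89.
Without the tax, 216.5 − 4.5P = 3P + 89 gives 7.5P = 127.5, so P* = €17 and Q* = 140.
With the tax collected from consumers, demand (in seller-price terms) shifts: Qd = 216.5 − 4.5(P + 27).
New equilibrium: consumers pay €27.8, producers receive €0.8, Q = 91.4. (Wedge: Pb − Ps = 27.)
ΔPS is the trapezoid between Q = 91.4 and Q = 140 of height €16.2: ½ · (140 + 91.4) · 16.2 = €1874.34.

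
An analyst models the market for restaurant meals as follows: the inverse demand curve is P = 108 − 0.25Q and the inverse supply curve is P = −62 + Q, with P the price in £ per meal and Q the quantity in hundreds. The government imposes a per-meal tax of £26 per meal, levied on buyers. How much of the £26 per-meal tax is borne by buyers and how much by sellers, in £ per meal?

Inverting to Q(P) form: Qd = 432 − 4P; Qs = P + 62.
Without the tax, 432 − 4P = P + 62 gives 5P = 370, so P* = £74 and Q* = 136.
With the tax collected from buyers, demand (in seller-price terms) shifts: Qd = 432 − 4(P + 26).
New equilibrium: buyers pay £79.2, sellers receive £53.2, Q = 115.2. (Wedge: Pb − Ps = 26.)
Burden on buyers: £5.2; on sellers: £20.8. (They sum to £26.)
The less price-elastic side of the market bears the larger share of a per-unit tax.

Buyers bear £5.2 per meal; sellers bear £20.8 per meal.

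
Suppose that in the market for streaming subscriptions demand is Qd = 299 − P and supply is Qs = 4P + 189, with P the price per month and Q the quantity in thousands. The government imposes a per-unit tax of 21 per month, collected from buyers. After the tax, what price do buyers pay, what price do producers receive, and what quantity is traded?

Without the tax, 299 − P = 4P + 189 gives 5P = 110, so P* = 22 and Q* = 277.
With the tax collected from buyers, demand (in seller-price terms) shifts: Qd = 299 − (P + 21).
New equilibrium: buyers pay 38.8, producers receive 17.8, Q = 260.2. (Wedge: Pb − Ps = 21.)

Buyers pay 38.8; producers receive 17.8; quantity = 260.2.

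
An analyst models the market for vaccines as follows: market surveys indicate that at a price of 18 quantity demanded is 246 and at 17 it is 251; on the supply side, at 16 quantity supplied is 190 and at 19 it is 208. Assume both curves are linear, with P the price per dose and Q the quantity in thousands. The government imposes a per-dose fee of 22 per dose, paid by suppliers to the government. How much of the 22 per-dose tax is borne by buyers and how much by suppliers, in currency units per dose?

Buyers bear 12 per dose; suppliers bear 10 per dose.

Demand slope: (251 − 246)/(17 − 18) = -5, so Qd = 336 − 5P.
Supply slope: (208 − 190)/(19 − 16) = 6, so Qs = 6P + 94.
Before the tax: set 336 − 5P = 6P + 94 → P* = 22, Q* = 226.
With the tax collected from suppliers, supply shifts: Qs = 6(P − 22) + 94.
Solving gives Q = 166 with buyers paying 34 and suppliers receiving 12 (the 22 wedge).
Burden on buyers: 12; on suppliers: 10. (They sum to 22.)
The less price-elastic side of the market bears the larger share of a per-unit tax.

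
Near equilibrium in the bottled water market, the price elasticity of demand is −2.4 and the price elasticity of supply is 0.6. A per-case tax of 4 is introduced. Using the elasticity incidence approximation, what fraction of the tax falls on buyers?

Buyers' share ≈ 0.2.

Incidence ratio: buyers' share ≈ εs / (εs + |εd|) = 0.6 / (0.6 + 2.4) = 0.2.
Supply is the less elastic side, so buyers bear the smaller share.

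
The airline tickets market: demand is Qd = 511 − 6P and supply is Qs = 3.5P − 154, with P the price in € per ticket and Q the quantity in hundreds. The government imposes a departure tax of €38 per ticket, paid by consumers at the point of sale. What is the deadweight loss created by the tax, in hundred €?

Deadweight loss = €1596 hundred.

Without the tax, 511 − 6P = 3.5P − 154 gives 9.5P = 665, so P* = €70 and Q* = 91.
With the tax collected from consumers, demand (in seller-price terms) shifts: Qd = 511 − 6(P + 38).
Solving gives Q = 7 with consumers paying €84 and sellers receiving €46 (the €38 wedge).
Quantity falls by |ΔQ| = |91 − 7| = 84.
DWL = ½ · t · |ΔQ| = ½ · 38 · 84 = €1596.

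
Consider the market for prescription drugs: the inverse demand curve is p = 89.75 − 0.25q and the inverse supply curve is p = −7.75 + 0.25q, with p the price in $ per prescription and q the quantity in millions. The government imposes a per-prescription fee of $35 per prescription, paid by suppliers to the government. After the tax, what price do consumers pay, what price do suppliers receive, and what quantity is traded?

Consumers pay $58.5; suppliers receive $23.5; quantity = 125.

Inverting to q(p) form: qd = 359 − 4p; qs = 4p + 31.
Before the tax: set 359 − 4p = 4p + 31 → p* = $41, q* = 195.
With the tax collected from suppliers, supply shifts: qs = 4(p − 35) + 31.
Solving gives q = 125 with consumers paying $58.5 and suppliers receiving $23.5 (the $35 wedge).
The less price-elastic side of the market bears the larger share of a per-unit tax.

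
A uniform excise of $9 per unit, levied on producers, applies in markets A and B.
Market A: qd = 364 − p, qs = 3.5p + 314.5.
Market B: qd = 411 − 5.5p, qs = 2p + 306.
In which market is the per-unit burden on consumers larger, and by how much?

Market A, by $4.6.

Market A: pre-tax p* = $11, q* = 353; post-tax q = 346; per-unit burden on consumers = $7.
Market B: pre-tax p* = $14, q* = 334; post-tax q = 320.8; per-unit burden on consumers = $2.4.
Difference: $7 vs $2.4 → market A is larger by $4.6.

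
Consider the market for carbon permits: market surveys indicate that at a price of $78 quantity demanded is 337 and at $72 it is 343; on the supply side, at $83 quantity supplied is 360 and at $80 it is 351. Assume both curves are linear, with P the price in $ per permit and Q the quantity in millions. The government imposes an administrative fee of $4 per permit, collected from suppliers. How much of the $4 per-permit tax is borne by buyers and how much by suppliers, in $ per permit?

Demand slope: (343 − 337)/(72 − 78) = -1, so Qd = 415 − P.
Supply slope: (351 − 360)/(80 − 83) = 3, so Qs = 3P + 111.
Before the tax: set 415 − P = 3P + 111 → P* = $76, Q* = 339.
With the tax collected from suppliers, supply shifts: Qs = 3(P − 4) + 111.
New equilibrium: buyers pay $79, suppliers receive $75, Q = 336. (Wedge: Pb − Ps = 4.)
Burden on buyers: $3; on suppliers: $1. (They sum to $4.)
The less price-elastic side of the market bears the larger share of a per-unit tax.

Buyers bear $3 per permit; suppliers bear $1 per permit.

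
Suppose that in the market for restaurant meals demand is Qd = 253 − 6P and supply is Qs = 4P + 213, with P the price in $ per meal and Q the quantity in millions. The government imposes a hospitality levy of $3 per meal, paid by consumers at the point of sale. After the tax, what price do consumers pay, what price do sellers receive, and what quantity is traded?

Consumers pay $5.2; sellers receive $2.2; quantity = 221.8.

Before the tax: set 253 − 6P = 4P + 213 → P* = $4, Q* = 229.
With the tax collected from consumers, demand (in seller-price terms) shifts: Qd = 253 − 6(P + 3).
Solving gives Q = 221.8 with consumers paying $5.2 and sellers receiving $2.2 (the $3 wedge).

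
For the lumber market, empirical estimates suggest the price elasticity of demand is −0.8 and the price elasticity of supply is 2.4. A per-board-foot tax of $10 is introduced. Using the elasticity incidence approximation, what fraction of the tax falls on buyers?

Incidence ratio: buyers' share ≈ εs / (εs + |εd|) = 2.4 / (2.4 + 0.8) = 0.75.
Supply is the more elastic side, so buyers bear the larger share.

Buyers' share ≈ 0.75.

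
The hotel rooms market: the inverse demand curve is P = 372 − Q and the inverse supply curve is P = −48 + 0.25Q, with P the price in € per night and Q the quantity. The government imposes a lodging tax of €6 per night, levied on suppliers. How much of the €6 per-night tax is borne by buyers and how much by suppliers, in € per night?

Rewrite in direct form: Qd = 372 − P and Qs = 4P + 192.
Before the tax: set 372 − P = 4P + 192 → P* = €36, Q* = 336.
With the tax collected from suppliers, supply shifts: Qs = 4(P − 6) + 192.
Solving gives Q = 331.2 with buyers paying €40.8 and suppliers receiving €34.8 (the €6 wedge).
Burden on buyers: €4.8; on suppliers: €1.2. (They sum to €6.)

Buyers bear €4.8 per night; suppliers bear €1.2 per night.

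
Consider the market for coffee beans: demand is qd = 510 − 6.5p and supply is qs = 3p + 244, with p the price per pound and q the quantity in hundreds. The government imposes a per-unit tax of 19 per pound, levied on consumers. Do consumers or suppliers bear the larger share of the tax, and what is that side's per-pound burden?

Suppliers bear the larger share: 13 per pound.

Before the tax: set 510 − 6.5p = 3p + 244 → p* = 28, q* = 328.
With the tax collected from consumers, demand (in seller-price terms) shifts: qd = 510 − 6.5(p + 19).
New equilibrium: consumers pay 34, suppliers receive 15, q = 289. (Wedge: pb − ps = 19.)
Per-pound burden: consumers 6, suppliers 13.
Suppliers take the larger share because supply is less price-elastic here (demand slope 6.5 vs supply slope 3).
The less price-elastic side of the market bears the larger share of a per-unit tax.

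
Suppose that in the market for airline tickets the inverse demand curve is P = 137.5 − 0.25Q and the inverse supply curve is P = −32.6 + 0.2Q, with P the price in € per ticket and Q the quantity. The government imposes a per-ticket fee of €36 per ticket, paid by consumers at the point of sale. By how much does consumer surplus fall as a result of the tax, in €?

Consumer surplus falls by €6760.

Inverting to Q(P) form: Qd = 550 − 4P; Qs = 5P + 163.
Before the tax: set 550 − 4P = 5P + 163 → P* = €43, Q* = 378.
With the tax collected from consumers, demand (in seller-price terms) shifts: Qd = 550 − 4(P + 36).
Solving gives Q = 298 with consumers paying €63 and sellers receiving €27 (the €36 wedge).
ΔCS is the trapezoid between Q = 298 and Q = 378 of height €20: ½ · (378 + 298) · 20 = €6760.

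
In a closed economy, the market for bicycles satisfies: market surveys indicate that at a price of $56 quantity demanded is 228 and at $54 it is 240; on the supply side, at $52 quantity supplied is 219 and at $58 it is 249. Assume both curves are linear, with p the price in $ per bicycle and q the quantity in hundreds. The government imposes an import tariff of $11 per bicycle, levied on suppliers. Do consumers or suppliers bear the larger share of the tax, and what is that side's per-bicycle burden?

Demand slope: (240 − 228)/(54 − 56) = -6, so qd = 564 − 6p.
Supply slope: (249 − 219)/(58 − 52) = 5, so qs = 5p − 41.
Before the tax: set 564 − 6p = 5p − 41 → p* = $55, q* = 234.
With the tax collected from suppliers, supply shifts: qs = 5(p − 11) − 41.
Solving gives q = 204 with consumers paying $60 and suppliers receiving $49 (the $11 wedge).
Per-bicycle burden: consumers $5, suppliers $6.
Suppliers take the larger share because supply is less price-elastic here (demand slope 6 vs supply slope 5).

Suppliers bear the larger share: $6 per bicycle.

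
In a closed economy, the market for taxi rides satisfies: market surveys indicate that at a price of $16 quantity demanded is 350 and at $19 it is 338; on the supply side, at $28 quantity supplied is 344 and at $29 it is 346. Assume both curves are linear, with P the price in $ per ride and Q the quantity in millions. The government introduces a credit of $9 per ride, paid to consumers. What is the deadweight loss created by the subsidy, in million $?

Deadweight loss = $54 million.

Demand slope: (338 − 350)/(19 − 16) = -4, so Qd = 414 − 4P.
Supply slope: (346 − 344)/(29 − 28) = 2, so Qs = 2P + 288.
Before the subsidy: set 414 − 4P = 2P + 288 → P* = $21, Q* = 330.
With a per-unit subsidy paid to consumers, each effectively pays P − 9, so demand becomes Qd = 414 − 4(P − 9).
Solving gives Q = 342 with consumers paying $18 and suppliers receiving $27 (the $9 wedge).
Quantity rises by |ΔQ| = |330 − 342| = 12.
DWL = ½ · t · |ΔQ| = ½ · 9 · 12 = $54.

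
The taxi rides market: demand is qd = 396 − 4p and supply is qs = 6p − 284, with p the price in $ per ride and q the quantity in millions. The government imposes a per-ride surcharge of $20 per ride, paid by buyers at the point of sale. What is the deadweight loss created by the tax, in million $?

Deadweight loss = $480 million.

Before the tax: set 396 − 4p = 6p − 284 → p* = $68, q* = 124.
With the tax collected from buyers, demand (in seller-price terms) shifts: qd = 396 − 4(p + 20).
New equilibrium: buyers pay $80, producers receive $60, q = 76. (Wedge: pb − ps = 20.)
Quantity falls by |ΔQ| = |124 − 76| = 48.
DWL = ½ · t · |ΔQ| = ½ · 20 · 48 = $480.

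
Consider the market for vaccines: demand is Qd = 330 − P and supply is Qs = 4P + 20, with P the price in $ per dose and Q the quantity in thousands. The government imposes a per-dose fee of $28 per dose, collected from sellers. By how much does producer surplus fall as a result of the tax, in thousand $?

Producer surplus falls by $1438.08 thousand.

Without the tax, 330 − P = 4P + 20 gives 5P = 310, so P* = $62 and Q* = 268.
With the tax collected from sellers, supply shifts: Qs = 4(P − 28) + 20.
New equilibrium: consumers pay $84.4, sellers receive $56.4, Q = 245.6. (Wedge: Pb − Ps = 28.)
ΔPS is the trapezoid between Q = 245.6 and Q = 268 of height $5.6: ½ · (268 + 245.6) · 5.6 = $1438.08.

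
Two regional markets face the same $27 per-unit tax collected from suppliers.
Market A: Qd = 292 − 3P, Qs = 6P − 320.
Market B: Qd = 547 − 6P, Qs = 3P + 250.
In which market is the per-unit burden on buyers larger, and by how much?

Market A, by $9.

Market A: pre-tax P* = $68, Q* = 88; post-tax Q = 34; per-unit burden on buyers = $18.
Market B: pre-tax P* = $33, Q* = 349; post-tax Q = 295; per-unit burden on buyers = $9.
Difference: $18 vs $9 → market A is larger by $9.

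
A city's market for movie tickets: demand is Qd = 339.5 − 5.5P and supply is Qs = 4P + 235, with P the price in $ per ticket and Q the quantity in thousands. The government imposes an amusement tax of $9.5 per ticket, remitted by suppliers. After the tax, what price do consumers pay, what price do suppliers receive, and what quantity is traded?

Before the tax: set 339.5 − 5.5P = 4P + 235 → P* = $11, Q* = 279.
With the tax collected from suppliers, supply shifts: Qs = 4(P − 9.5) + 235.
New equilibrium: consumers pay $15, suppliers receive $5.5, Q = 257. (Wedge: Pb − Ps = 9.5.)
The less price-elastic side of the market bears the larger share of a per-unit tax.

Consumers pay $15; suppliers receive $5.5; quantity = 257.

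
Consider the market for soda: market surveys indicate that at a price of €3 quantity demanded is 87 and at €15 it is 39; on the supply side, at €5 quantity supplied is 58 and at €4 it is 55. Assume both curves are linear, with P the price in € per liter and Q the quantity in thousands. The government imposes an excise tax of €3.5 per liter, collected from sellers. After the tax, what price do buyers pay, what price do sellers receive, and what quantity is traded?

Buyers pay €9.5; sellers receive €6; quantity = 61.

Demand slope: (39 − 87)/(15 − 3) = -4, so Qd = 99 − 4P.
Supply slope: (55 − 58)/(4 − 5) = 3, so Qs = 3P + 43.
Before the tax: set 99 − 4P = 3P + 43 → P* = €8, Q* = 67.
With the tax collected from sellers, supply shifts: Qs = 3(P − 3.5) + 43.
New equilibrium: buyers pay €9.5, sellers receive €6, Q = 61. (Wedge: Pb − Ps = 3.5.)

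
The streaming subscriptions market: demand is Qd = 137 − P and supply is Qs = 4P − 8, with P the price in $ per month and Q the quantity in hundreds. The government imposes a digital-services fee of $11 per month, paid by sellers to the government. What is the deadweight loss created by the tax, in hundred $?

Deadweight loss = $48.4 hundred.

Without the tax, 137 − P = 4P − 8 gives 5P = 145, so P* = $29 and Q* = 108.
With the tax collected from sellers, supply shifts: Qs = 4(P − 11) − 8.
New equilibrium: consumers pay $37.8, sellers receive $26.8, Q = 99.2. (Wedge: Pb − Ps = 11.)
Quantity falls by |ΔQ| = |108 − 99.2| = 8.8.
DWL = ½ · t · |ΔQ| = ½ · 11 · 8.8 = $48.4.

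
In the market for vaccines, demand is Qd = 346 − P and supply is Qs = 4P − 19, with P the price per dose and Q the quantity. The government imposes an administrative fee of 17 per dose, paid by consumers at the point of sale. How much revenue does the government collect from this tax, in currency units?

Before the tax: set 346 − P = 4P − 19 → P* = 73, Q* = 273.
With the tax collected from consumers, demand (in seller-price terms) shifts: Qd = 346 − (P + 17).
New equilibrium: consumers pay 86.6, sellers receive 69.6, Q = 259.4. (Wedge: Pb − Ps = 17.)
Revenue = t · Q = 17 · 259.4 = 4409.8.

Tax revenue = 4409.8.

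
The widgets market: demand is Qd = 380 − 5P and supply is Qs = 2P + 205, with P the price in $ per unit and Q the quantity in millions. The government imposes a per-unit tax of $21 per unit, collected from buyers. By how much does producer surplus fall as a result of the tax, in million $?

Producer surplus falls by $3600 million.

Before the tax: set 380 − 5P = 2P + 205 → P* = $25, Q* = 255.
With the tax collected from buyers, demand (in seller-price terms) shifts: Qd = 380 − 5(P + 21).
New equilibrium: buyers pay $31, sellers receive $10, Q = 225. (Wedge: Pb − Ps = 21.)
ΔPS is the trapezoid between Q = 225 and Q = 255 of height $15: ½ · (255 + 225) · 15 = $3600.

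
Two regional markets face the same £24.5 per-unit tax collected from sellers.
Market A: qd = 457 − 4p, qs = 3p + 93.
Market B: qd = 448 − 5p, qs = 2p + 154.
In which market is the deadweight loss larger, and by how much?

Market A: pre-tax p* = £52, q* = 249; post-tax q = 207; deadweight loss = £514.5.
Market B: pre-tax p* = £42, q* = 238; post-tax q = 203; deadweight loss = £428.75.
Difference: £514.5 vs £428.75 → market A is larger by £85.75.

Market A, by £85.75.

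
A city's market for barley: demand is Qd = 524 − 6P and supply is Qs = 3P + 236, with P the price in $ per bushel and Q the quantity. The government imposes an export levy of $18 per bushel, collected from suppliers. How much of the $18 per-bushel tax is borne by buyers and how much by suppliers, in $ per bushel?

Buyers bear $6 per bushel; suppliers bear $12 per bushel.

Before the tax: set 524 − 6P = 3P + 236 → P* = $32, Q* = 332.
With the tax collected from suppliers, supply shifts: Qs = 3(P − 18) + 236.
New equilibrium: buyers pay $38, suppliers receive $20, Q = 296. (Wedge: Pb − Ps = 18.)
Burden on buyers: $6; on suppliers: $12. (They sum to $18.)
The less price-elastic side of the market bears the larger share of a per-unit tax.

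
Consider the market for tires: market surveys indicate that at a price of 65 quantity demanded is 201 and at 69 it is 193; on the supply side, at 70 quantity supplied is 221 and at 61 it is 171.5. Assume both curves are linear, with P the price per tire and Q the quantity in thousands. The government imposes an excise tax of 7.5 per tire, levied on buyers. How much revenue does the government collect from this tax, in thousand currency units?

Tax revenue = 1410 thousand.

Demand slope: (193 − 201)/(69 − 65) = -2, so Qd = 331 − 2P.
Supply slope: (171.5 − 221)/(61 − 70) = 5.5, so Qs = 5.5P − 164.
Before the tax: set 331 − 2P = 5.5P − 164 → P* = 66, Q* = 199.
With the tax collected from buyers, demand (in seller-price terms) shifts: Qd = 331 − 2(P + 7.5).
Solving gives Q = 188 with buyers paying 71.5 and suppliers receiving 64 (the 7.5 wedge).
Revenue = t · Q = 7.5 · 188 = 1410.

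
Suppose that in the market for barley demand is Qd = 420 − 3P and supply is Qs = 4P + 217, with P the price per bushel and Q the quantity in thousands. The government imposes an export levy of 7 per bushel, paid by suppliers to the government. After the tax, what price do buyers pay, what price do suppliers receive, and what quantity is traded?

Buyers pay 33; suppliers receive 26; quantity = 321.

Without the tax, 420 − 3P = 4P + 217 gives 7P = 203, so P* = 29 and Q* = 333.
With the tax collected from suppliers, supply shifts: Qs = 4(P − 7) + 217.
New equilibrium: buyers pay 33, suppliers receive 26, Q = 321. (Wedge: Pb − Ps = 7.)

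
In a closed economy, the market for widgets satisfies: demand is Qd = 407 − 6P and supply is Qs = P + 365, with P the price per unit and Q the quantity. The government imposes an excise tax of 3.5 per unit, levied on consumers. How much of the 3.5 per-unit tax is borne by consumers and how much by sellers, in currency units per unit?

Consumers bear 0.5 per unit; sellers bear 3 per unit.

Before the tax: set 407 − 6P = P + 365 → P* = 6, Q* = 371.
With the tax collected from consumers, demand (in seller-price terms) shifts: Qd = 407 − 6(P + 3.5).
New equilibrium: consumers pay 6.5, sellers receive 3, Q = 368. (Wedge: Pb − Ps = 3.5.)
Burden on consumers: 0.5; on sellers: 3. (They sum to 3.5.)
The less price-elastic side of the market bears the larger share of a per-unit tax.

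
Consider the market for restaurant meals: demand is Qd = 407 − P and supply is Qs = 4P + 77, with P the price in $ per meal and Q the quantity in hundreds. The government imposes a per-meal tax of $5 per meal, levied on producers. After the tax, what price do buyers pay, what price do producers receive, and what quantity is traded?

Buyers pay $70; producers receive $65; quantity = 337.

Without the tax, 407 − P = 4P + 77 gives 5P = 330, so P* = $66 and Q* = 341.
With the tax collected from producers, supply shifts: Qs = 4(P − 5) + 77.
New equilibrium: buyers pay $70, producers receive $65, Q = 337. (Wedge: Pb − Ps = 5.)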